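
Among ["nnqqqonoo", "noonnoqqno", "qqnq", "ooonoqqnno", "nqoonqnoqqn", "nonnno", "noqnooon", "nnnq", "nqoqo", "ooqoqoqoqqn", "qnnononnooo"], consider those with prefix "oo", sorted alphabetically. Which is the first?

DFS of the "oo" subtree visits, in order: "ooonoqqnno", "ooqoqoqoqqn"
The 1st is ooonoqqnno.

ooonoqqnno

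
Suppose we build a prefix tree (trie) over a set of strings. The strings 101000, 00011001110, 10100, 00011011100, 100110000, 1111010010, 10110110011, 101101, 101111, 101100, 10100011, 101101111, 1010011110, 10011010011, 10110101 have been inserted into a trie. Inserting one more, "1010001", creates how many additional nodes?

0

"1010001" is already a full path in the trie; only an end-marker is added.
No new nodes are needed: 0.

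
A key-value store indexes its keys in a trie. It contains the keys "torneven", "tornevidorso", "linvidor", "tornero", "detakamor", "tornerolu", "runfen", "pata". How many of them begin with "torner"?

Filter for entries beginning with "torner":
Matches: "tornero", "tornerolu"
Count: 2

2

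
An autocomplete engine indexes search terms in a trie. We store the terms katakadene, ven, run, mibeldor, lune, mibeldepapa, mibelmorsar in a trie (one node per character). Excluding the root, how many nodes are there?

39

Count nodes per top-level branch (shared prefixes stored once):
  'k'-branch (katakadene): 10 nodes
  'l'-branch (lune): 4 nodes
  'm'-branch (mibeldepapa, mibeldor, mibelmorsar): 19 nodes
  'r'-branch (run): 3 nodes
  'v'-branch (ven): 3 nodes
Sum: 39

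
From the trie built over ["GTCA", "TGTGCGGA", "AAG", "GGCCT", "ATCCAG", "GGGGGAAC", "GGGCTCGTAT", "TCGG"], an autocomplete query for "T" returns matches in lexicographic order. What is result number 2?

TGTGCGGA

Words with prefix "T", in lexicographic order: "TCGG", "TGTGCGGA"
Position 2: TGTGCGGA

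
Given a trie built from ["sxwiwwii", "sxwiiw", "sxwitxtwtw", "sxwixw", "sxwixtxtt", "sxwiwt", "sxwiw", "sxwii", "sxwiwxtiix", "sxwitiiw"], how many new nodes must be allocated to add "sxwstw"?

3

"sxw" is already a path in the trie; the remaining "stw" must be added.
So 6 − 3 = 3 new nodes.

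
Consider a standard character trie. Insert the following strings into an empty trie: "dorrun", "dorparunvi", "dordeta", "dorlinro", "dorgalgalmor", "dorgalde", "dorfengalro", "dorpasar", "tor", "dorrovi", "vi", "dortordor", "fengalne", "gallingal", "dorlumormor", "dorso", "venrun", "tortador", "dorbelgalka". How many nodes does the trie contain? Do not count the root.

Trace insertions, counting only characters that open a new branch:
  "dorrun" → 6 new (d, o, r, r, u, n)
  "dorparunvi" → prefix "dor" already present; 7 new (p, a, r, u, n, v, i)
  "dordeta" → prefix "dor" already present; 4 new (d, e, t, a)
  "dorlinro" → prefix "dor" already present; 5 new (l, i, n, r, o)
  "dorgalgalmor" → prefix "dor" already present; 9 new (g, a, l, g, a, l, m, o, r)
  "dorgalde" → prefix "dorgal" already present; 2 new (d, e)
  "dorfengalro" → prefix "dor" already present; 8 new (f, e, n, g, a, l, r, o)
  "dorpasar" → prefix "dorpa" already present; 3 new (s, a, r)
  "tor" → 3 new (t, o, r)
  "dorrovi" → prefix "dorr" already present; 3 new (o, v, i)
  "vi" → 2 new (v, i)
  "dortordor" → prefix "dor" already present; 6 new (t, o, r, d, o, r)
  "fengalne" → 8 new (f, e, n, g, a, l, n, e)
  "gallingal" → 9 new (g, a, l, l, i, n, g, a, l)
  "dorlumormor" → prefix "dorl" already present; 7 new (u, m, o, r, m, o, r)
  "dorso" → prefix "dor" already present; 2 new (s, o)
  "venrun" → prefix "v" already present; 5 new (e, n, r, u, n)
  "tortador" → prefix "tor" already present; 5 new (t, a, d, o, r)
  "dorbelgalka" → prefix "dor" already present; 8 new (b, e, l, g, a, l, k, a)
Total nodes = 6 + 7 + 4 + 5 + 9 + 2 + 8 + 3 + 3 + 3 + 2 + 6 + 8 + 9 + 7 + 2 + 5 + 5 + 8 = 102

102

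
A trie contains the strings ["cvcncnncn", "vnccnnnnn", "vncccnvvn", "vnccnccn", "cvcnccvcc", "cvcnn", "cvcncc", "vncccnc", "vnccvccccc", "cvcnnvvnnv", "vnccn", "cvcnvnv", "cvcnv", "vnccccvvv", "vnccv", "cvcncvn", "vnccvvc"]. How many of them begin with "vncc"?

9

Traverse to the node for "vncc", then collect every word in that subtree.
Matches: "vnccccvvv", "vncccnc", "vncccnvvn", "vnccn", "vnccnccn", "vnccnnnnn", "vnccv", "vnccvccccc", "vnccvvc"
Count: 9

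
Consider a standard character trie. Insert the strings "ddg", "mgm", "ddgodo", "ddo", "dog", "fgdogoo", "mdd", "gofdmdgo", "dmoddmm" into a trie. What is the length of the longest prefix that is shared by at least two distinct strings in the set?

Equivalently: take the maximum, over all pairs, of their longest common prefix length.
"ddg" and "ddgodo" agree on "ddg" (3 characters) before diverging; nothing deeper is shared.
Longest shared-prefix length: 3

3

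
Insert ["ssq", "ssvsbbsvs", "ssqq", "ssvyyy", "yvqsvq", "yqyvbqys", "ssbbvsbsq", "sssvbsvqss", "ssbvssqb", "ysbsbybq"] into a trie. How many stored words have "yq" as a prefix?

1

Traverse to the node for "yq", then collect every word in that subtree.
Words under "yq": yqyvbqys
Count: 1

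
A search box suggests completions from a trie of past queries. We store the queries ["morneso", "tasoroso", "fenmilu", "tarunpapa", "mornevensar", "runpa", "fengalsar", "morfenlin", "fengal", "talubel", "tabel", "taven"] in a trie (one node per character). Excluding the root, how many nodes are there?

63

For each word, the new-node count is its length minus the longest prefix already in the trie:
  "morneso" → 7 new (m, o, r, n, e, s, o)
  "tasoroso" → 8 new (t, a, s, o, r, o, s, o)
  "fenmilu" → 7 new (f, e, n, m, i, l, u)
  "tarunpapa" → prefix "ta" already present; 7 new (r, u, n, p, a, p, a)
  "mornevensar" → prefix "morne" already present; 6 new (v, e, n, s, a, r)
  "runpa" → 5 new (r, u, n, p, a)
  "fengalsar" → prefix "fen" already present; 6 new (g, a, l, s, a, r)
  "morfenlin" → prefix "mor" already present; 6 new (f, e, n, l, i, n)
  "fengal" → prefix "fengal" already present; 0 new (none)
  "talubel" → prefix "ta" already present; 5 new (l, u, b, e, l)
  "tabel" → prefix "ta" already present; 3 new (b, e, l)
  "taven" → prefix "ta" already present; 3 new (v, e, n)
Total nodes = 7 + 8 + 7 + 7 + 6 + 5 + 6 + 6 + 0 + 5 + 3 + 3 = 63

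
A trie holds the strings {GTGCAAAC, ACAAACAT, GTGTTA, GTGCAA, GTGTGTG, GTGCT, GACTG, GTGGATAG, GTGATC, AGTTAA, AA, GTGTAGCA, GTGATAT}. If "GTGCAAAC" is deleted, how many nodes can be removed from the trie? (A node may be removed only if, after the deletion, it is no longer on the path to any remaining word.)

2

A node on "GTGCAAAC"'s path can go only if nothing else ends at it or branches off below it.
The suffix "AC" (2 nodes) is used only by "GTGCAAAC"; "GTGCAA" is itself a stored word, so pruning stops there.
Nodes removed: 2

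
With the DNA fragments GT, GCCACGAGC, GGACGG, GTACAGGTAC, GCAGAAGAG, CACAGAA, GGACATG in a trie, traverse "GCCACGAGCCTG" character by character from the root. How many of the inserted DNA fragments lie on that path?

Traverse "GCCACGAGCCTG" character by character; count nodes along the way that are marked as word ends.
Prefixes of the query that are stored words: "GCCACGAGC"
Count: 1

1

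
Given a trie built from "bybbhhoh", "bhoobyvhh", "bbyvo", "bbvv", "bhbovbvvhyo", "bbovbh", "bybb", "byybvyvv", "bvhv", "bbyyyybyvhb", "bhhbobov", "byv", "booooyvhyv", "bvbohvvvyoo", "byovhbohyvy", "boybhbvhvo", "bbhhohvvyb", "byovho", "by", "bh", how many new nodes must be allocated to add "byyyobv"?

"byy" is already a path in the trie; the remaining "yobv" must be added.
So 7 − 3 = 4 new nodes.

4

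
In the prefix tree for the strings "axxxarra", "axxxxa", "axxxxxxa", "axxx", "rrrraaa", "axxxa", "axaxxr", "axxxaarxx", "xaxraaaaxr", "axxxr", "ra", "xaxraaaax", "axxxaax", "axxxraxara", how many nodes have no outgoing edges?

10

Leaves are exactly the stored words that no other stored word extends.
Those words: "axaxxr", "axxxaarxx", "axxxaax", "axxxarra", "axxxraxara", "axxxxa", "axxxxxxa", "ra", "rrrraaa", "xaxraaaaxr"
Leaf count: 10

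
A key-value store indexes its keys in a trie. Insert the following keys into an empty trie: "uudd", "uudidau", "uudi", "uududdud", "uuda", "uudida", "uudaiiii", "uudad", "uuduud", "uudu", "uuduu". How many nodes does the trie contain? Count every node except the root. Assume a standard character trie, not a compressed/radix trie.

21

Trie structure (* marks end of a word):
(root)
└─ u
   └─ u
      └─ d
         ├─ a *
         │  ├─ d *
         │  └─ i
         │     └─ i
         │        └─ i
         │           └─ i *
         ├─ d *
         ├─ i *
         │  └─ d
         │     └─ a *
         │        └─ u *
         └─ u *
            ├─ d
            │  └─ d
            │     └─ u
            │        └─ d *
            └─ u *
               └─ d *
Counting every labelled node above: 21.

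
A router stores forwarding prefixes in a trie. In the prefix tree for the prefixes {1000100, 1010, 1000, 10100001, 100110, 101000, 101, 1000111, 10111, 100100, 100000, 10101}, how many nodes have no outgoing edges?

Leaves are exactly the stored words that no other stored word extends.
Those words: "100000", "1000100", "1000111", "100100", "100110", "10100001", "10101", "10111"
Leaf count: 8

8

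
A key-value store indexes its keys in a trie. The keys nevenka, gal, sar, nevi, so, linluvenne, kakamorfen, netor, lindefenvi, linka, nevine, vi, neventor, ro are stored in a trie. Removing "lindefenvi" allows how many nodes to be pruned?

7

After clearing the end-marker at "lindefenvi", prune upward until reaching a node still needed by another word.
The suffix "defenvi" (7 nodes) is used only by "lindefenvi"; the node for "lin" still has the child "l", so pruning stops there.
Nodes removed: 7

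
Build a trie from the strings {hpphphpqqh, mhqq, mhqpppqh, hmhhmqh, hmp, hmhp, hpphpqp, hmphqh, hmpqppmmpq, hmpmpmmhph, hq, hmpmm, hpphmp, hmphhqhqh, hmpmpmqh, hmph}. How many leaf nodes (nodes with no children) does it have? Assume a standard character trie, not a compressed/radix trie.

Leaves are exactly the stored words that no other stored word extends.
Those words: "hmhhmqh", "hmhp", "hmphhqhqh", "hmphqh", "hmpmm", "hmpmpmmhph", "hmpmpmqh", "hmpqppmmpq", "hpphmp", "hpphphpqqh", "hpphpqp", "hq", "mhqpppqh", "mhqq"
Leaf count: 14

14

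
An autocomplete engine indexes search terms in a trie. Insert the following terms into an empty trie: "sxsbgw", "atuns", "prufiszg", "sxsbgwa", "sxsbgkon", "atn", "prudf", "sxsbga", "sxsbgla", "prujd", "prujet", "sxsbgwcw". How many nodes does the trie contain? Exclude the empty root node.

35

For each word, the new-node count is its length minus the longest prefix already in the trie:
  "sxsbgw" → 6 new (s, x, s, b, g, w)
  "atuns" → 5 new (a, t, u, n, s)
  "prufiszg" → 8 new (p, r, u, f, i, s, z, g)
  "sxsbgwa" → prefix "sxsbgw" already present; 1 new (a)
  "sxsbgkon" → prefix "sxsbg" already present; 3 new (k, o, n)
  "atn" → prefix "at" already present; 1 new (n)
  "prudf" → prefix "pru" already present; 2 new (d, f)
  "sxsbga" → prefix "sxsbg" already present; 1 new (a)
  "sxsbgla" → prefix "sxsbg" already present; 2 new (l, a)
  "prujd" → prefix "pru" already present; 2 new (j, d)
  "prujet" → prefix "pruj" already present; 2 new (e, t)
  "sxsbgwcw" → prefix "sxsbgw" already present; 2 new (c, w)
Total nodes = 6 + 5 + 8 + 1 + 3 + 1 + 2 + 1 + 2 + 2 + 2 + 2 = 35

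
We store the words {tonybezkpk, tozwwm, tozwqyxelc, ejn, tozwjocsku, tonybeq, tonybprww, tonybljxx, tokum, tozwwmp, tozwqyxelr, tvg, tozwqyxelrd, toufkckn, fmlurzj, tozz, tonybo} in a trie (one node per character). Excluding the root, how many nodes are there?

For each word, the new-node count is its length minus the longest prefix already in the trie:
  "tonybezkpk" → 10 new (t, o, n, y, b, e, z, k, p, k)
  "tozwwm" → prefix "to" already present; 4 new (z, w, w, m)
  "tozwqyxelc" → prefix "tozw" already present; 6 new (q, y, x, e, l, c)
  "ejn" → 3 new (e, j, n)
  "tozwjocsku" → prefix "tozw" already present; 6 new (j, o, c, s, k, u)
  "tonybeq" → prefix "tonybe" already present; 1 new (q)
  "tonybprww" → prefix "tonyb" already present; 4 new (p, r, w, w)
  "tonybljxx" → prefix "tonyb" already present; 4 new (l, j, x, x)
  "tokum" → prefix "to" already present; 3 new (k, u, m)
  "tozwwmp" → prefix "tozwwm" already present; 1 new (p)
  "tozwqyxelr" → prefix "tozwqyxel" already present; 1 new (r)
  "tvg" → prefix "t" already present; 2 new (v, g)
  "tozwqyxelrd" → prefix "tozwqyxelr" already present; 1 new (d)
  "toufkckn" → prefix "to" already present; 6 new (u, f, k, c, k, n)
  "fmlurzj" → 7 new (f, m, l, u, r, z, j)
  "tozz" → prefix "toz" already present; 1 new (z)
  "tonybo" → prefix "tonyb" already present; 1 new (o)
Total nodes = 10 + 4 + 6 + 3 + 6 + 1 + 4 + 4 + 3 + 1 + 1 + 2 + 1 + 6 + 7 + 1 + 1 = 61

61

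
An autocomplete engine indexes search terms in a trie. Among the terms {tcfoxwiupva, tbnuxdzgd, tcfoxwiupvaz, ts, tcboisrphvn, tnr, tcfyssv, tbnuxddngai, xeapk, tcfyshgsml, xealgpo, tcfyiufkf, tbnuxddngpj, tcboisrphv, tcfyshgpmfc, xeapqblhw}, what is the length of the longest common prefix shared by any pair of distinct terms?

The deepest shared node is where two words last agree before diverging.
"tcfoxwiupva" and "tcfoxwiupvaz" agree on "tcfoxwiupva" (11 characters) before diverging; nothing deeper is shared.
Longest shared-prefix length: 11

11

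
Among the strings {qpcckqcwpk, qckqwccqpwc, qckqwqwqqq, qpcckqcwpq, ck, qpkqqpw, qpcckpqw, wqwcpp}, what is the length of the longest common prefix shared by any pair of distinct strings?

9

Equivalently: take the maximum, over all pairs, of their longest common prefix length.
"qpcckqcwpk" and "qpcckqcwpq" agree on "qpcckqcwp" (9 characters) before diverging; nothing deeper is shared.
Longest shared-prefix length: 9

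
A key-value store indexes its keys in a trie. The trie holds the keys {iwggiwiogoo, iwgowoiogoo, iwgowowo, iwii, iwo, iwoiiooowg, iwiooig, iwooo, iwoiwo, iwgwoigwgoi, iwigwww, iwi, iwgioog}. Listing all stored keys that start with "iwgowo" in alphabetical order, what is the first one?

iwgowoiogoo

DFS of the "iwgowo" subtree visits, in order: "iwgowoiogoo", "iwgowowo"
Position 1: iwgowoiogoo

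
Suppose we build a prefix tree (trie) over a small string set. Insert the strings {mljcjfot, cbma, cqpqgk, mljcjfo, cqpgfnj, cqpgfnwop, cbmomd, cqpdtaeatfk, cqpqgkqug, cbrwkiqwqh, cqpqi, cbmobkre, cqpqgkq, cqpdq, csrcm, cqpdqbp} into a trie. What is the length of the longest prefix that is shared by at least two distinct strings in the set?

The deepest shared node is where two words last agree before diverging.
e.g. "cqpqgkq" and "cqpqgkqug" share the prefix "cqpqgkq" of length 7; no pair shares a longer one.
Longest shared-prefix length: 7

7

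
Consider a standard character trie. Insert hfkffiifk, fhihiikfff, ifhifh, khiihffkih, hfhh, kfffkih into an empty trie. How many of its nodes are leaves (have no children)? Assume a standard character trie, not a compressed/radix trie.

6

Leaves are exactly the stored words that no other stored word extends.
Those words: "fhihiikfff", "hfhh", "hfkffiifk", "ifhifh", "kfffkih", "khiihffkih"
Leaf count: 6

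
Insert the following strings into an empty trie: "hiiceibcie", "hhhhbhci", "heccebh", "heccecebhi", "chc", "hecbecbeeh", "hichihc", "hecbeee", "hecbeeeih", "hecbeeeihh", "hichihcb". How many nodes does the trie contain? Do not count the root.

Insert word by word; a character creates a node only if that edge doesn't already exist:
  "hiiceibcie" → 10 new (h, i, i, c, e, i, b, c, i, e)
  "hhhhbhci" → prefix "h" already present; 7 new (h, h, h, b, h, c, i)
  "heccebh" → prefix "h" already present; 6 new (e, c, c, e, b, h)
  "heccecebhi" → prefix "hecce" already present; 5 new (c, e, b, h, i)
  "chc" → 3 new (c, h, c)
  "hecbecbeeh" → prefix "hec" already present; 7 new (b, e, c, b, e, e, h)
  "hichihc" → prefix "hi" already present; 5 new (c, h, i, h, c)
  "hecbeee" → prefix "hecbe" already present; 2 new (e, e)
  "hecbeeeih" → prefix "hecbeee" already present; 2 new (i, h)
  "hecbeeeihh" → prefix "hecbeeeih" already present; 1 new (h)
  "hichihcb" → prefix "hichihc" already present; 1 new (b)
Total nodes = 10 + 7 + 6 + 5 + 3 + 7 + 5 + 2 + 2 + 1 + 1 = 49

49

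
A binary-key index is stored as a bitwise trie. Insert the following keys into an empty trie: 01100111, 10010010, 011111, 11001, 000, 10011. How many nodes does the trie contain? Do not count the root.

Count nodes per top-level branch (shared prefixes stored once):
  '0'-branch (000, 01100111, 011111): 13 nodes
  '1'-branch (10010010, 10011, 11001): 13 nodes
Sum: 26

26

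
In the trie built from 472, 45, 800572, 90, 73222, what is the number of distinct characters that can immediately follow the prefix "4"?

The children of the "4" node are the distinct next characters among strings starting with "4".
Characters that immediately follow "4" among the stored strings: {5, 7}.
That node has 2 child edges.

2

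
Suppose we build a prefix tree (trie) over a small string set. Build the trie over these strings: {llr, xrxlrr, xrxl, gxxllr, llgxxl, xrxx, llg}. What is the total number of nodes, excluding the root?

20

For each word, the new-node count is its length minus the longest prefix already in the trie:
  "llr" → 3 new (l, l, r)
  "xrxlrr" → 6 new (x, r, x, l, r, r)
  "xrxl" → prefix "xrxl" already present; 0 new (none)
  "gxxllr" → 6 new (g, x, x, l, l, r)
  "llgxxl" → prefix "ll" already present; 4 new (g, x, x, l)
  "xrxx" → prefix "xrx" already present; 1 new (x)
  "llg" → prefix "llg" already present; 0 new (none)
Total nodes = 3 + 6 + 0 + 6 + 4 + 1 + 0 = 20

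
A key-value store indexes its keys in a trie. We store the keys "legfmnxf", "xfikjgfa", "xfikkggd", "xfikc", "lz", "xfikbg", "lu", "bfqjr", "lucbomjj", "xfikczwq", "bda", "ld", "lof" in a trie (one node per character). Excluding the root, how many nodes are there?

44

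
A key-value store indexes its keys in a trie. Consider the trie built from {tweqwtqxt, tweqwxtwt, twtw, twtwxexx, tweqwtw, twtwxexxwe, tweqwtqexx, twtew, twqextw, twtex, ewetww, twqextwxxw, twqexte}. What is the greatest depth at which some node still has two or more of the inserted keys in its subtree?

8

The deepest shared node is where two words last agree before diverging.
e.g. "twtwxexx" and "twtwxexxwe" share the prefix "twtwxexx" of length 8; no pair shares a longer one.
Longest shared-prefix length: 8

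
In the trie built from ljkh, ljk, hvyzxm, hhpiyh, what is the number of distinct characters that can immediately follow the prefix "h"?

The children of the "h" node are the distinct next characters among strings starting with "h".
Characters that immediately follow "h" among the stored strings: {h, v}.
That node has 2 child edges.

2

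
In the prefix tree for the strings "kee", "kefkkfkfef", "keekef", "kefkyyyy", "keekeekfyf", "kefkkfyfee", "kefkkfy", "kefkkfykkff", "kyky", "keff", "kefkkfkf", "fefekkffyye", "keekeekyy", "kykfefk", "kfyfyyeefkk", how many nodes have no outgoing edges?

12

Leaves are exactly the stored words that no other stored word extends.
Those words: "fefekkffyye", "keekeekfyf", "keekeekyy", "keekef", "keff", "kefkkfkfef", "kefkkfyfee", "kefkkfykkff", "kefkyyyy", "kfyfyyeefkk", "kykfefk", "kyky"
Leaf count: 12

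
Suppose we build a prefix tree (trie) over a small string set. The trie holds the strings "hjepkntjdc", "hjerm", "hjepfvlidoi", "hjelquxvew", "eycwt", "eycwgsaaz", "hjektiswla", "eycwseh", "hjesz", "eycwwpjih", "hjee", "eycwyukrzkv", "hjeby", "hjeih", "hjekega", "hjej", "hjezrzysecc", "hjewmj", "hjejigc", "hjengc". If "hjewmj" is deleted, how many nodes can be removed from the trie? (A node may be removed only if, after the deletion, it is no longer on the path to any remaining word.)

3

A node on "hjewmj"'s path can go only if nothing else ends at it or branches off below it.
The suffix "wmj" (3 nodes) is used only by "hjewmj"; the node for "hje" still has the child "p", so pruning stops there.
Nodes removed: 3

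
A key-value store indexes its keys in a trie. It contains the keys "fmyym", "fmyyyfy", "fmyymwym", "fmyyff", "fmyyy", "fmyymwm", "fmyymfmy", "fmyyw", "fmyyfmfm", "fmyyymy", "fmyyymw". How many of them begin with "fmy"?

11

Walk to "fmy"; the words in its subtree are exactly those with that prefix.
Words under "fmy": fmyyff, fmyyfmfm, fmyym, fmyymfmy, fmyymwm, fmyymwym, fmyyw, fmyyy, fmyyyfy, fmyyymw, fmyyymy
Count: 11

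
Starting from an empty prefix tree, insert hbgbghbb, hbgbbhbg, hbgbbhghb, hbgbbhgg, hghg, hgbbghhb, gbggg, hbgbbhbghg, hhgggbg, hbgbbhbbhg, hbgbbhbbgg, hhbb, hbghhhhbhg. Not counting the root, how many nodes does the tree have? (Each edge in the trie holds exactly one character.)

52

Insert word by word; a character creates a node only if that edge doesn't already exist:
  "hbgbghbb" → 8 new (h, b, g, b, g, h, b, b)
  "hbgbbhbg" → prefix "hbgb" already present; 4 new (b, h, b, g)
  "hbgbbhghb" → prefix "hbgbbh" already present; 3 new (g, h, b)
  "hbgbbhgg" → prefix "hbgbbhg" already present; 1 new (g)
  "hghg" → prefix "h" already present; 3 new (g, h, g)
  "hgbbghhb" → prefix "hg" already present; 6 new (b, b, g, h, h, b)
  "gbggg" → 5 new (g, b, g, g, g)
  "hbgbbhbghg" → prefix "hbgbbhbg" already present; 2 new (h, g)
  "hhgggbg" → prefix "h" already present; 6 new (h, g, g, g, b, g)
  "hbgbbhbbhg" → prefix "hbgbbhb" already present; 3 new (b, h, g)
  "hbgbbhbbgg" → prefix "hbgbbhbb" already present; 2 new (g, g)
  "hhbb" → prefix "hh" already present; 2 new (b, b)
  "hbghhhhbhg" → prefix "hbg" already present; 7 new (h, h, h, h, b, h, g)
Total nodes = 8 + 4 + 3 + 1 + 3 + 6 + 5 + 2 + 6 + 3 + 2 + 2 + 7 = 52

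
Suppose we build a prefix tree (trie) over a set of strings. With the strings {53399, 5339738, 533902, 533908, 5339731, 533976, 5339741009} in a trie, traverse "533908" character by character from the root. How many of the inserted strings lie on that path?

1

Walk "533908" from the root; an end-of-word marker is hit whenever a stored word is a prefix of "533908".
Prefixes of the query that are stored words: "533908"
Count: 1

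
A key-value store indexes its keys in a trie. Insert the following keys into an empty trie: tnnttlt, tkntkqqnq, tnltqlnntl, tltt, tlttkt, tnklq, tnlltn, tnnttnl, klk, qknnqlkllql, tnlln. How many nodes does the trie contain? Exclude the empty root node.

51

Insert word by word; a character creates a node only if that edge doesn't already exist:
  "tnnttlt" → 7 new (t, n, n, t, t, l, t)
  "tkntkqqnq" → prefix "t" already present; 8 new (k, n, t, k, q, q, n, q)
  "tnltqlnntl" → prefix "tn" already present; 8 new (l, t, q, l, n, n, t, l)
  "tltt" → prefix "t" already present; 3 new (l, t, t)
  "tlttkt" → prefix "tltt" already present; 2 new (k, t)
  "tnklq" → prefix "tn" already present; 3 new (k, l, q)
  "tnlltn" → prefix "tnl" already present; 3 new (l, t, n)
  "tnnttnl" → prefix "tnntt" already present; 2 new (n, l)
  "klk" → 3 new (k, l, k)
  "qknnqlkllql" → 11 new (q, k, n, n, q, l, k, l, l, q, l)
  "tnlln" → prefix "tnll" already present; 1 new (n)
Total nodes = 7 + 8 + 8 + 3 + 2 + 3 + 3 + 2 + 3 + 11 + 1 = 51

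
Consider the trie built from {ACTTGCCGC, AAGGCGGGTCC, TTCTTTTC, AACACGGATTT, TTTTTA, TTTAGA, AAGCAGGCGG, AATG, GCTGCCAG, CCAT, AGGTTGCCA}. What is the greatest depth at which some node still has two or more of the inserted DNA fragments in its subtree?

3

The deepest shared node is where two words last agree before diverging.
"AAGCAGGCGG" and "AAGGCGGGTCC" agree on "AAG" (3 characters) before diverging; nothing deeper is shared.
Longest shared-prefix length: 3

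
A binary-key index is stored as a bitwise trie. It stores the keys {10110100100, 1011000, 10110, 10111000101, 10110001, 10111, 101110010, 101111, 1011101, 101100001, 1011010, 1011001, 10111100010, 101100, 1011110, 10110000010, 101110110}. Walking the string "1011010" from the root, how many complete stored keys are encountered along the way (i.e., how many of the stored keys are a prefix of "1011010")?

Walk "1011010" from the root; an end-of-word marker is hit whenever a stored word is a prefix of "1011010".
Prefixes of the query that are stored words: "10110", "1011010"
Count: 2

2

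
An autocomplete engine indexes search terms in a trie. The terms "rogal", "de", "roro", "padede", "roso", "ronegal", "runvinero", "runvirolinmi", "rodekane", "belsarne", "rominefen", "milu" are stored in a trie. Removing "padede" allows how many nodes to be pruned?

6

After clearing the end-marker at "padede", prune upward until reaching a node still needed by another word.
No other word shares any prefix with "padede", so all 6 of its nodes go.
Nodes removed: 6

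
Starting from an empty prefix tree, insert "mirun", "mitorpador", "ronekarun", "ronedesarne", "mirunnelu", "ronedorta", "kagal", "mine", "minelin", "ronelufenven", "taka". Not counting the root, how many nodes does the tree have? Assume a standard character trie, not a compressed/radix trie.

Count nodes per top-level branch (shared prefixes stored once):
  'k'-branch (kagal): 5 nodes
  'm'-branch (mine, minelin, mirun, mirunnelu, mitorpador): 22 nodes
  'r'-branch (ronedesarne, ronedorta, ronekarun, ronelufenven): 28 nodes
  't'-branch (taka): 4 nodes
Sum: 59

59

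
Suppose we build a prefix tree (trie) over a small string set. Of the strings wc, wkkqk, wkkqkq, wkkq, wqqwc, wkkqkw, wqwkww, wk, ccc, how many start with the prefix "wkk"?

4

Walk to "wkk"; the words in its subtree are exactly those with that prefix.
Matches: "wkkq", "wkkqk", "wkkqkq", "wkkqkw"
Count: 4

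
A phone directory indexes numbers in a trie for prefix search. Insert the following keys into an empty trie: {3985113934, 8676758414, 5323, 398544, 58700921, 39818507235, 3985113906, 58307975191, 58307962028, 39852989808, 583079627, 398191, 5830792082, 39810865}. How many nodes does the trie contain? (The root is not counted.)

75

Insert word by word; a character creates a node only if that edge doesn't already exist:
  "3985113934" → 10 new (3, 9, 8, 5, 1, 1, 3, 9, 3, 4)
  "8676758414" → 10 new (8, 6, 7, 6, 7, 5, 8, 4, 1, 4)
  "5323" → 4 new (5, 3, 2, 3)
  "398544" → prefix "3985" already present; 2 new (4, 4)
  "58700921" → prefix "5" already present; 7 new (8, 7, 0, 0, 9, 2, 1)
  "39818507235" → prefix "398" already present; 8 new (1, 8, 5, 0, 7, 2, 3, 5)
  "3985113906" → prefix "39851139" already present; 2 new (0, 6)
  "58307975191" → prefix "58" already present; 9 new (3, 0, 7, 9, 7, 5, 1, 9, 1)
  "58307962028" → prefix "583079" already present; 5 new (6, 2, 0, 2, 8)
  "39852989808" → prefix "3985" already present; 7 new (2, 9, 8, 9, 8, 0, 8)
  "583079627" → prefix "58307962" already present; 1 new (7)
  "398191" → prefix "3981" already present; 2 new (9, 1)
  "5830792082" → prefix "583079" already present; 4 new (2, 0, 8, 2)
  "39810865" → prefix "3981" already present; 4 new (0, 8, 6, 5)
Total nodes = 10 + 10 + 4 + 2 + 7 + 8 + 2 + 9 + 5 + 7 + 1 + 2 + 4 + 4 = 75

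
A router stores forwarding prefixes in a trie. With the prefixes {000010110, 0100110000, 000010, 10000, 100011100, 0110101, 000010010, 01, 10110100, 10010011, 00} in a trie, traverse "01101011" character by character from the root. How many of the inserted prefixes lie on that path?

2

Walk "01101011" from the root; an end-of-word marker is hit whenever a stored word is a prefix of "01101011".
Prefixes of the query that are stored words: "01", "0110101"
Count: 2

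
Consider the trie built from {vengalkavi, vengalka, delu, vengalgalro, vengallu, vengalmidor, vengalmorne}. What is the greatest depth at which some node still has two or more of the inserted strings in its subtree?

Equivalently: take the maximum, over all pairs, of their longest common prefix length.
"vengalka" and "vengalkavi" agree on "vengalka" (8 characters) before diverging; nothing deeper is shared.
Longest shared-prefix length: 8

8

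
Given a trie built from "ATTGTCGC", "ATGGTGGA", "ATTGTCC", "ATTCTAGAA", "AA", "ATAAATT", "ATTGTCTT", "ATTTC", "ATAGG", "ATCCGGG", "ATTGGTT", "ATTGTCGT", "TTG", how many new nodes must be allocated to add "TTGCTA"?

3

"TTG" is already a path in the trie; the remaining "CTA" must be added.
New nodes needed: |"TTGCTA"| − 3 = 6 − 3 = 3.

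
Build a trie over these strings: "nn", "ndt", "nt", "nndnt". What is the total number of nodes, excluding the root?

8

Trie structure (* marks end of a word):
(root)
└─ n
   ├─ d
   │  └─ t *
   ├─ n *
   │  └─ d
   │     └─ n
   │        └─ t *
   └─ t *
Counting every labelled node above: 8.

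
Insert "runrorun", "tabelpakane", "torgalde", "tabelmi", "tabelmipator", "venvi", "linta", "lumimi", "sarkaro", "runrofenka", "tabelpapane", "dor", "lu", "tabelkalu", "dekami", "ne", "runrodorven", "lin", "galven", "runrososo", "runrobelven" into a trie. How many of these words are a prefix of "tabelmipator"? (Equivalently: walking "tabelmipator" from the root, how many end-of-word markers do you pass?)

2

Walk "tabelmipator" from the root; an end-of-word marker is hit whenever a stored word is a prefix of "tabelmipator".
Prefixes of the query that are stored words: "tabelmi", "tabelmipator"
Count: 2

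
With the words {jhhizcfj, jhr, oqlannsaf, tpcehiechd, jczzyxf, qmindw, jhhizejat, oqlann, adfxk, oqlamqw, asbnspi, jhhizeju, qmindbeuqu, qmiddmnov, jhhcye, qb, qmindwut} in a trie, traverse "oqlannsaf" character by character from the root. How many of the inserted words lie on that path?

Traverse "oqlannsaf" character by character; count nodes along the way that are marked as word ends.
Prefixes of the query that are stored words: "oqlann", "oqlannsaf"
Count: 2

2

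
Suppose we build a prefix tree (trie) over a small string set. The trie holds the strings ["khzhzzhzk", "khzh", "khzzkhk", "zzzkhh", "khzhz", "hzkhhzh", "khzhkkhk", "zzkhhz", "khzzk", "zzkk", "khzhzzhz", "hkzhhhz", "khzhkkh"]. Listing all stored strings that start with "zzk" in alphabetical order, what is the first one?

Filter for "zzk…" and sort: "zzkhhz", "zzkk"
The 1st is zzkhhz.

zzkhhz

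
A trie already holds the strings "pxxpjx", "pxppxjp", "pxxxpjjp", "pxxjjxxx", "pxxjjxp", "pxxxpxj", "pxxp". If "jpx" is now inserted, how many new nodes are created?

3

No existing word starts with "j", so every character of "jpx" needs a new node.
3 − 0 = 3 new nodes.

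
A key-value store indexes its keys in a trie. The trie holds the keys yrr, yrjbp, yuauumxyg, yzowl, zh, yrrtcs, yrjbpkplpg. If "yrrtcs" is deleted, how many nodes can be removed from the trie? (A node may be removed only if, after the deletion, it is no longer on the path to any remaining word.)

3

Walk "yrrtcs" from the leaf back toward the root, removing each node that no remaining word uses.
The suffix "tcs" (3 nodes) is used only by "yrrtcs"; "yrr" is itself a stored word, so pruning stops there.
Nodes removed: 3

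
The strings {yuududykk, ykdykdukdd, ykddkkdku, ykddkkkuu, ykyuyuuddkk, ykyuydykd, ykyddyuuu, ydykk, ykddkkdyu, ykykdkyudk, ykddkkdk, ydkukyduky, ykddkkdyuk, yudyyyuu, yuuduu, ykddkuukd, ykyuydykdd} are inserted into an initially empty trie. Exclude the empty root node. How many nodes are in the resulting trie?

80

Insert word by word; a character creates a node only if that edge doesn't already exist:
  "yuududykk" → 9 new (y, u, u, d, u, d, y, k, k)
  "ykdykdukdd" → prefix "y" already present; 9 new (k, d, y, k, d, u, k, d, d)
  "ykddkkdku" → prefix "ykd" already present; 6 new (d, k, k, d, k, u)
  "ykddkkkuu" → prefix "ykddkk" already present; 3 new (k, u, u)
  "ykyuyuuddkk" → prefix "yk" already present; 9 new (y, u, y, u, u, d, d, k, k)
  "ykyuydykd" → prefix "ykyuy" already present; 4 new (d, y, k, d)
  "ykyddyuuu" → prefix "yky" already present; 6 new (d, d, y, u, u, u)
  "ydykk" → prefix "y" already present; 4 new (d, y, k, k)
  "ykddkkdyu" → prefix "ykddkkd" already present; 2 new (y, u)
  "ykykdkyudk" → prefix "yky" already present; 7 new (k, d, k, y, u, d, k)
  "ykddkkdk" → prefix "ykddkkdk" already present; 0 new (none)
  "ydkukyduky" → prefix "yd" already present; 8 new (k, u, k, y, d, u, k, y)
  "ykddkkdyuk" → prefix "ykddkkdyu" already present; 1 new (k)
  "yudyyyuu" → prefix "yu" already present; 6 new (d, y, y, y, u, u)
  "yuuduu" → prefix "yuudu" already present; 1 new (u)
  "ykddkuukd" → prefix "ykddk" already present; 4 new (u, u, k, d)
  "ykyuydykdd" → prefix "ykyuydykd" already present; 1 new (d)
Total nodes = 9 + 9 + 6 + 3 + 9 + 4 + 6 + 4 + 2 + 7 + 0 + 8 + 1 + 6 + 1 + 4 + 1 = 80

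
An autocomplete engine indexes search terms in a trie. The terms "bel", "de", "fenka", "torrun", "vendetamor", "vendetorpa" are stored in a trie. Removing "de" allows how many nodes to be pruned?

Walk "de" from the leaf back toward the root, removing each node that no remaining word uses.
No other word shares any prefix with "de", so all 2 of its nodes go.
Nodes removed: 2

2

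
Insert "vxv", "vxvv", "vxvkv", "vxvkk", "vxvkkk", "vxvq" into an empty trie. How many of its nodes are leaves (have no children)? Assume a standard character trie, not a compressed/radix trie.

4

A leaf is a node with no children — equivalently, the end of a word that is not a proper prefix of any other stored word.
Those words: "vxvkkk", "vxvkv", "vxvq", "vxvv"
Leaf count: 4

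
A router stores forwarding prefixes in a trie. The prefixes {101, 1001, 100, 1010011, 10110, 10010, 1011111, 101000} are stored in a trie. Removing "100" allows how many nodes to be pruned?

0

After clearing the end-marker at "100", prune upward until reaching a node still needed by another word.
Every node on "100" is still needed (e.g. by "1001"), so nothing is freed.
Nodes removed: 0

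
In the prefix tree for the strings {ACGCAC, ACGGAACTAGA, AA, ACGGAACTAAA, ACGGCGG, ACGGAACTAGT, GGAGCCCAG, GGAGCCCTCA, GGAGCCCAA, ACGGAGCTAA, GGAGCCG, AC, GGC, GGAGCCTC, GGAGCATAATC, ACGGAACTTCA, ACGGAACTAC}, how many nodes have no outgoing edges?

A leaf is a node with no children — equivalently, the end of a word that is not a proper prefix of any other stored word.
Those words: "AA", "ACGCAC", "ACGGAACTAAA", "ACGGAACTAC", "ACGGAACTAGA", "ACGGAACTAGT", "ACGGAACTTCA", "ACGGAGCTAA", "ACGGCGG", "GGAGCATAATC", "GGAGCCCAA", "GGAGCCCAG", "GGAGCCCTCA", "GGAGCCG", "GGAGCCTC", "GGC"
Leaf count: 16

16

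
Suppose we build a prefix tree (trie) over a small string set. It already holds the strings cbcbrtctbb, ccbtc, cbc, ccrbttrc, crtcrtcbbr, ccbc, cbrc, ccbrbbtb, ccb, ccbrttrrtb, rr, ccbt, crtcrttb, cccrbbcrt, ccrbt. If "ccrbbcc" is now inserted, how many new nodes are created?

3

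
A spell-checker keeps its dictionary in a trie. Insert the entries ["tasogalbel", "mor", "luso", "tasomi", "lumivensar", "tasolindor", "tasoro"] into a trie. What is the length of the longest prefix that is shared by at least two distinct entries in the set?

4

Look for the deepest trie node that still has at least two words in its subtree.
e.g. "tasogalbel" and "tasolindor" share the prefix "taso" of length 4; no pair shares a longer one.
Longest shared-prefix length: 4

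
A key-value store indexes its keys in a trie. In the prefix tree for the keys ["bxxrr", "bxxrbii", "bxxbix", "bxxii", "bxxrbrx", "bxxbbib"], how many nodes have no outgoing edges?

Leaves are exactly the stored words that no other stored word extends.
Those words: "bxxbbib", "bxxbix", "bxxii", "bxxrbii", "bxxrbrx", "bxxrr"
Leaf count: 6

6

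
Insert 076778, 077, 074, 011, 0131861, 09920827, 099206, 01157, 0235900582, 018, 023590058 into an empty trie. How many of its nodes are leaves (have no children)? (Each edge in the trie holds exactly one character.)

Leaves are exactly the stored words that no other stored word extends.
Those words: "01157", "0131861", "018", "0235900582", "074", "076778", "077", "099206", "09920827"
Leaf count: 9

9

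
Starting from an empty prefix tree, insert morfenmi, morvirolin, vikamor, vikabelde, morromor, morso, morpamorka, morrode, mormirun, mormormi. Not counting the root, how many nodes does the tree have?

Trace insertions, counting only characters that open a new branch:
  "morfenmi" → 8 new (m, o, r, f, e, n, m, i)
  "morvirolin" → prefix "mor" already present; 7 new (v, i, r, o, l, i, n)
  "vikamor" → 7 new (v, i, k, a, m, o, r)
  "vikabelde" → prefix "vika" already present; 5 new (b, e, l, d, e)
  "morromor" → prefix "mor" already present; 5 new (r, o, m, o, r)
  "morso" → prefix "mor" already present; 2 new (s, o)
  "morpamorka" → prefix "mor" already present; 7 new (p, a, m, o, r, k, a)
  "morrode" → prefix "morro" already present; 2 new (d, e)
  "mormirun" → prefix "mor" already present; 5 new (m, i, r, u, n)
  "mormormi" → prefix "morm" already present; 4 new (o, r, m, i)
Total nodes = 8 + 7 + 7 + 5 + 5 + 2 + 7 + 2 + 5 + 4 = 52

52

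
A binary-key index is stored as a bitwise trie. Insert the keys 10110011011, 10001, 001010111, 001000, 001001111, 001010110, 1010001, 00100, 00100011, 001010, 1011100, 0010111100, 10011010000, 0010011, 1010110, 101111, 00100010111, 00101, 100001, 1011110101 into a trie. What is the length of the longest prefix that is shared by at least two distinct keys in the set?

8

The deepest shared node is where two words last agree before diverging.
e.g. "001010110" and "001010111" share the prefix "00101011" of length 8; no pair shares a longer one.
Longest shared-prefix length: 8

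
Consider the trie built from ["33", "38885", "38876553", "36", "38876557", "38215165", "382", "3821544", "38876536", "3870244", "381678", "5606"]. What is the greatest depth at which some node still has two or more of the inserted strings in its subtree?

7

Equivalently: take the maximum, over all pairs, of their longest common prefix length.
"38876553" and "38876557" agree on "3887655" (7 characters) before diverging; nothing deeper is shared.
Longest shared-prefix length: 7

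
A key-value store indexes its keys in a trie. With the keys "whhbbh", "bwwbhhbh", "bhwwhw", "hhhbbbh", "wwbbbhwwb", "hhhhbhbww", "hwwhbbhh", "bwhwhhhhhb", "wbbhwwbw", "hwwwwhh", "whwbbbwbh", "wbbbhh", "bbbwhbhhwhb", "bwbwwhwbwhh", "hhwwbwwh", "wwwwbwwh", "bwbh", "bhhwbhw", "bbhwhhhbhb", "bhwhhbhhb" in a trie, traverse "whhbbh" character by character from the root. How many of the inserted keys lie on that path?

1

Traverse "whhbbh" character by character; count nodes along the way that are marked as word ends.
Prefixes of the query that are stored words: "whhbbh"
Count: 1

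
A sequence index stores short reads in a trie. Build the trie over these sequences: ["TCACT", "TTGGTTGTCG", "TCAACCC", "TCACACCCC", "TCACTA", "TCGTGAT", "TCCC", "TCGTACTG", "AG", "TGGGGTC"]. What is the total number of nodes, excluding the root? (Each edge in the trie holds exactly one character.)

Count nodes per top-level branch (shared prefixes stored once):
  'A'-branch (AG): 2 nodes
  'T'-branch (TCAACCC, TCACACCCC, TCACT, TCACTA, TCCC, TCGTACTG, TCGTGAT, TGGGGTC, TTGGTTGTCG): 41 nodes
Sum: 43

43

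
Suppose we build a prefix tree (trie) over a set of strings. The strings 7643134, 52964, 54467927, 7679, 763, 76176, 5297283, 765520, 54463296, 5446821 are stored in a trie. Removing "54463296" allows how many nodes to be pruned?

4

A node on "54463296"'s path can go only if nothing else ends at it or branches off below it.
The suffix "3296" (4 nodes) is used only by "54463296"; the node for "5446" still has the child "7", so pruning stops there.
Nodes removed: 4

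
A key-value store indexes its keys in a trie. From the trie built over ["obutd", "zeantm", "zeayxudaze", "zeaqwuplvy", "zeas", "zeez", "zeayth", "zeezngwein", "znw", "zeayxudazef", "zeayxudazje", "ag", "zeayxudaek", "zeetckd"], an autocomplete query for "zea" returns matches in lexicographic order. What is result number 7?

zeayxudazef

Filter for "zea…" and sort: "zeantm", "zeaqwuplvy", "zeas", "zeayth", "zeayxudaek", "zeayxudaze", "zeayxudazef", "zeayxudazje"
Position 7: zeayxudazef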